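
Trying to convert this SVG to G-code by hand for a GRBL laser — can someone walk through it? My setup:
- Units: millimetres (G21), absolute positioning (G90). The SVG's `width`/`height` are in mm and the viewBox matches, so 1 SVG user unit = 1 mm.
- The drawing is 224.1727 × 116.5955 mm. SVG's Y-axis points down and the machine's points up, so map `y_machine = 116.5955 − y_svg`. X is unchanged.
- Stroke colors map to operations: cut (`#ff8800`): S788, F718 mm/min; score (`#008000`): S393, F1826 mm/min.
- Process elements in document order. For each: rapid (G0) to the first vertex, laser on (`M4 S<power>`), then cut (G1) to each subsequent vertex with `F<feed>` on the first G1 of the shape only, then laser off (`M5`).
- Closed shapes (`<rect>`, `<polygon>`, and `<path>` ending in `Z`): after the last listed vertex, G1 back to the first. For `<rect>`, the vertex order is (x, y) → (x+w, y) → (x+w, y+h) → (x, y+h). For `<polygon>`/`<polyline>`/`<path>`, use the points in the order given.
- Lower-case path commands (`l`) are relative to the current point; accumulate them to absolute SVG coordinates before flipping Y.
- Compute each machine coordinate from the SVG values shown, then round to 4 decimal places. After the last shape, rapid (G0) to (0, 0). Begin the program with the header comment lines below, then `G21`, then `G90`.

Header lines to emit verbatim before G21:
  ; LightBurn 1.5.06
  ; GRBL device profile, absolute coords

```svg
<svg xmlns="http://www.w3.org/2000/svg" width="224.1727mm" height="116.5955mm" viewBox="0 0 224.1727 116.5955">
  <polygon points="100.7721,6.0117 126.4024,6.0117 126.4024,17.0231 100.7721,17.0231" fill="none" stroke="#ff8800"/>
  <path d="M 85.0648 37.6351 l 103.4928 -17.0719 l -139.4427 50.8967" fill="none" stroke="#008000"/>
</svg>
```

; LightBurn 1.5.06
; GRBL device profile, absolute coords
G21
G90
G0 X100.7721 Y110.5838
M4 S788
G1 X126.4024 Y110.5838 F718
G1 X126.4024 Y99.5724
G1 X100.7721 Y99.5724
G1 X100.7721 Y110.5838
M5
G0 X85.0648 Y78.9604
M4 S393
G1 X188.5576 Y96.0323 F1826
G1 X49.1149 Y45.1356
M5
G0 X0.0000 Y0.0000

Since the viewBox matches the mm dimensions, user units are millimetres directly. The only transform is the Y-flip y_m = 116.5955 − y_svg.

Shape 1 is a rectangle drawn with `<polygon>`. Its stroke #ff8800 means cut at S788, F718. After flipping Y the toolpath is (100.7721,110.5838) → (126.4024,110.5838) → (126.4024,99.5724) → (100.7721,99.5724) → (100.7721,110.5838), returning to the start.

Shape 2 is a open polyline drawn with `<path>`. Its stroke #008000 means score at S393, F1826. After flipping Y the toolpath is (85.0648,78.9604) → (188.5576,96.0323) → (49.1149,45.1356).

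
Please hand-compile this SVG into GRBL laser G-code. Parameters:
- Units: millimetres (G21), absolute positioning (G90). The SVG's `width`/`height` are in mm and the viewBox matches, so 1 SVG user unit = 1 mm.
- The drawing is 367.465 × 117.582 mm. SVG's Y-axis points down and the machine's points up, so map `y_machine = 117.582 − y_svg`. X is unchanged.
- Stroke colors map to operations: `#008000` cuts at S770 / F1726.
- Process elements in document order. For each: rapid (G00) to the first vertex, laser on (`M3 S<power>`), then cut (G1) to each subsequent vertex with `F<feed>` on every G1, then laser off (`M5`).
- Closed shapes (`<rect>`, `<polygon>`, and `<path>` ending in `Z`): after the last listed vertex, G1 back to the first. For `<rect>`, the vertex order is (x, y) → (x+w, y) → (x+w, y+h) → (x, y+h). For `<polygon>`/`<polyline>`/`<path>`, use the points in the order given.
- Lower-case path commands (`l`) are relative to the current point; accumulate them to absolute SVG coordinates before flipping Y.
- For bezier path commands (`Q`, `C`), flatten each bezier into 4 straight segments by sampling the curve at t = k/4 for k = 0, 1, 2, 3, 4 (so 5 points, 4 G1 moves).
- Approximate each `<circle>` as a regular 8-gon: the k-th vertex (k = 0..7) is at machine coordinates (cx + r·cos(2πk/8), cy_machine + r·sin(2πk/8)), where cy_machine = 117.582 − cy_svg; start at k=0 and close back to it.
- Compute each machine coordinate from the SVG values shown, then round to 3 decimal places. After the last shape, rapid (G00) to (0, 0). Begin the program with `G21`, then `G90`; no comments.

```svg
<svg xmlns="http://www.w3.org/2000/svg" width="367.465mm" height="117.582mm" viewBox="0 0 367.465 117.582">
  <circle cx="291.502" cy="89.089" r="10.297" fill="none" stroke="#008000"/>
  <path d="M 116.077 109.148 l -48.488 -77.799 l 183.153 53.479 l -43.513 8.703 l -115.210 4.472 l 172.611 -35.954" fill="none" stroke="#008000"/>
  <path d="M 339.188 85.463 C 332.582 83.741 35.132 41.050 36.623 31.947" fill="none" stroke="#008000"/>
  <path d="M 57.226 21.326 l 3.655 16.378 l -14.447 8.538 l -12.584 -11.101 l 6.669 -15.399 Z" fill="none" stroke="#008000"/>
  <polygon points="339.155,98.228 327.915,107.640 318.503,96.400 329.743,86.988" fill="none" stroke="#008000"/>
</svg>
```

G21
G90
G00 X301.799 Y28.493
M3 S770
G1 X298.783 Y35.774 F1726
G1 X291.502 Y38.790 F1726
G1 X284.221 Y35.774 F1726
G1 X281.205 Y28.493 F1726
G1 X284.221 Y21.212 F1726
G1 X291.502 Y18.196 F1726
G1 X298.783 Y21.212 F1726
G1 X301.799 Y28.493 F1726
M5
G00 X116.077 Y8.434
M3 S770
G1 X67.589 Y86.233 F1726
G1 X250.742 Y32.754 F1726
G1 X207.229 Y24.051 F1726
G1 X92.019 Y19.579 F1726
G1 X264.630 Y55.533 F1726
M5
G00 X339.188 Y32.119
M3 S770
G1 X288.916 Y39.927 F1726
G1 X184.869 Y56.109 F1726
G1 X82.341 Y73.675 F1726
G1 X36.623 Y85.635 F1726
M5
G00 X57.226 Y96.256
M3 S770
G1 X60.881 Y79.878 F1726
G1 X46.434 Y71.340 F1726
G1 X33.850 Y82.441 F1726
G1 X40.519 Y97.840 F1726
G1 X57.226 Y96.256 F1726
M5
G00 X339.155 Y19.354
M3 S770
G1 X327.915 Y9.942 F1726
G1 X318.503 Y21.182 F1726
G1 X329.743 Y30.594 F1726
G1 X339.155 Y19.354 F1726
M5
G00 X0.000 Y0.000

Since the viewBox matches the mm dimensions, user units are millimetres directly. The only transform is the Y-flip y_m = 117.582 − y_svg.

Shape 1 is a circle drawn with `<circle>`. Its stroke #008000 means cut at S770, F1726. After flipping Y the toolpath is (301.799,28.493) → (298.783,35.774) → (291.502,38.790) → (284.221,35.774) → (281.205,28.493) → (284.221,21.212) → (291.502,18.196) → (298.783,21.212) → (301.799,28.493), returning to the start.

Shape 2 is a open polyline drawn with `<path>`. Its stroke #008000 means cut at S770, F1726. After flipping Y the toolpath is (116.077,8.434) → (67.589,86.233) → (250.742,32.754) → (207.229,24.051) → (92.019,19.579) → (264.630,55.533).

Shape 3 is a cubic bezier drawn with `<path>`. Its stroke #008000 means cut at S770, F1726. After flipping Y the toolpath is (339.188,32.119) → (288.916,39.927) → (184.869,56.109) → (82.341,73.675) → (36.623,85.635).

Shape 4 is a regular polygon drawn with `<path>`. Its stroke #008000 means cut at S770, F1726. After flipping Y the toolpath is (57.226,96.256) → (60.881,79.878) → (46.434,71.340) → (33.850,82.441) → (40.519,97.840) → (57.226,96.256), returning to the start.

Shape 5 is a regular polygon drawn with `<polygon>`. Its stroke #008000 means cut at S770, F1726. After flipping Y the toolpath is (339.155,19.354) → (327.915,9.942) → (318.503,21.182) → (329.743,30.594) → (339.155,19.354), returning to the start.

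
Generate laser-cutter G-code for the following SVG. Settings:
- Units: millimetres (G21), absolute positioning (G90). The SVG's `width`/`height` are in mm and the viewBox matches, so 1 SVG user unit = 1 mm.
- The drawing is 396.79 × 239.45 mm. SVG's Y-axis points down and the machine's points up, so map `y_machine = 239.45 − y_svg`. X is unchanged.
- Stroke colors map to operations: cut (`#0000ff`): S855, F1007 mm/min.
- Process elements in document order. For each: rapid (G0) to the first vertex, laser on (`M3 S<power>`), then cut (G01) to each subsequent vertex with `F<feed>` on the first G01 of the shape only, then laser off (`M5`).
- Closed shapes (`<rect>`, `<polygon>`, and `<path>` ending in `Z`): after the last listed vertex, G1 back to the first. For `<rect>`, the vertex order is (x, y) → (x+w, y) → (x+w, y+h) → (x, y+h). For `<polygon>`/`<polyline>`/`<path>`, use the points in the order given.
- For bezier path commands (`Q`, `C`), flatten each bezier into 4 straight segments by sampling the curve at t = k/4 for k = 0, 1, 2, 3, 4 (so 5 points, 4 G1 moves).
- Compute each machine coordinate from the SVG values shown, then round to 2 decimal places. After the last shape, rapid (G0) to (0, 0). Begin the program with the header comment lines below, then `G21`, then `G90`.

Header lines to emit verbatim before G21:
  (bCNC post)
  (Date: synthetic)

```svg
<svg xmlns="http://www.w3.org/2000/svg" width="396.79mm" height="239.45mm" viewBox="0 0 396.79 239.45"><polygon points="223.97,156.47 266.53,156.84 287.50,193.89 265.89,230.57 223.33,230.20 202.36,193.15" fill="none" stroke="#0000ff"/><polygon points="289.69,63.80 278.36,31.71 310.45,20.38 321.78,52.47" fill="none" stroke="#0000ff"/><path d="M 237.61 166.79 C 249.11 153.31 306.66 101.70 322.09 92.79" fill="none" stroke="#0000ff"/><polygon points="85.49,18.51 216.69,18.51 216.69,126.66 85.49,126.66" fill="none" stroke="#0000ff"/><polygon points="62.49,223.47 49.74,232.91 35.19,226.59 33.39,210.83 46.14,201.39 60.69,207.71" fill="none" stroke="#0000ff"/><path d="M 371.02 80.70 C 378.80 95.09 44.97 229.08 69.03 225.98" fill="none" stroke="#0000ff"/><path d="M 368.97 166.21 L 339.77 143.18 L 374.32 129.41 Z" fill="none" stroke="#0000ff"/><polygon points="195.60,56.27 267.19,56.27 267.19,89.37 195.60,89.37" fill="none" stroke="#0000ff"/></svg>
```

(bCNC post)
(Date: synthetic)
G21
G90
G0 X223.97 Y82.98
M3 S855
G01 X266.53 Y82.61 F1007
G01 X287.50 Y45.56
G01 X265.89 Y8.88
G01 X223.33 Y9.25
G01 X202.36 Y46.30
G01 X223.97 Y82.98
M5
G0 X289.69 Y175.65
M3 S855
G01 X278.36 Y207.74 F1007
G01 X310.45 Y219.07
G01 X321.78 Y186.98
G01 X289.69 Y175.65
M5
G0 X237.61 Y72.66
M3 S855
G01 X253.49 Y88.66 F1007
G01 X278.38 Y111.37
G01 X304.00 Y133.23
G01 X322.09 Y146.66
M5
G0 X85.49 Y220.94
M3 S855
G01 X216.69 Y220.94 F1007
G01 X216.69 Y112.79
G01 X85.49 Y112.79
G01 X85.49 Y220.94
M5
G0 X62.49 Y15.98
M3 S855
G01 X49.74 Y6.54 F1007
G01 X35.19 Y12.86
G01 X33.39 Y28.62
G01 X46.14 Y38.06
G01 X60.69 Y31.74
G01 X62.49 Y15.98
M5
G0 X371.02 Y158.75
M3 S855
G01 X323.73 Y129.54 F1007
G01 X213.92 Y79.55
G01 X107.16 Y32.84
G01 X69.03 Y13.47
M5
G0 X368.97 Y73.24
M3 S855
G01 X339.77 Y96.27 F1007
G01 X374.32 Y110.04
G01 X368.97 Y73.24
M5
G0 X195.60 Y183.18
M3 S855
G01 X267.19 Y183.18 F1007
G01 X267.19 Y150.08
G01 X195.60 Y150.08
G01 X195.60 Y183.18
M5
G0 X0.00 Y0.00

Since the viewBox matches the mm dimensions, user units are millimetres directly. The only transform is the Y-flip y_m = 239.45 − y_svg.

Shape 1 is a regular polygon drawn with `<polygon>`. Its stroke #0000ff means cut at S855, F1007. After flipping Y the toolpath is (223.97,82.98) → (266.53,82.61) → (287.50,45.56) → (265.89,8.88) → (223.33,9.25) → (202.36,46.30) → (223.97,82.98), returning to the start.

Shape 2 is a regular polygon drawn with `<polygon>`. Its stroke #0000ff means cut at S855, F1007. After flipping Y the toolpath is (289.69,175.65) → (278.36,207.74) → (310.45,219.07) → (321.78,186.98) → (289.69,175.65), returning to the start.

Shape 3 is a cubic bezier drawn with `<path>`. Its stroke #0000ff means cut at S855, F1007. After flipping Y the toolpath is (237.61,72.66) → (253.49,88.66) → (278.38,111.37) → (304.00,133.23) → (322.09,146.66).

Shape 4 is a rectangle drawn with `<polygon>`. Its stroke #0000ff means cut at S855, F1007. After flipping Y the toolpath is (85.49,220.94) → (216.69,220.94) → (216.69,112.79) → (85.49,112.79) → (85.49,220.94), returning to the start.

Shape 5 is a regular polygon drawn with `<polygon>`. Its stroke #0000ff means cut at S855, F1007. After flipping Y the toolpath is (62.49,15.98) → (49.74,6.54) → (35.19,12.86) → (33.39,28.62) → (46.14,38.06) → (60.69,31.74) → (62.49,15.98), returning to the start.

Shape 6 is a cubic bezier drawn with `<path>`. Its stroke #0000ff means cut at S855, F1007. After flipping Y the toolpath is (371.02,158.75) → (323.73,129.54) → (213.92,79.55) → (107.16,32.84) → (69.03,13.47).

Shape 7 is a regular polygon drawn with `<path>`. Its stroke #0000ff means cut at S855, F1007. After flipping Y the toolpath is (368.97,73.24) → (339.77,96.27) → (374.32,110.04) → (368.97,73.24), returning to the start.

Shape 8 is a rectangle drawn with `<polygon>`. Its stroke #0000ff means cut at S855, F1007. After flipping Y the toolpath is (195.60,183.18) → (267.19,183.18) → (267.19,150.08) → (195.60,150.08) → (195.60,183.18), returning to the start.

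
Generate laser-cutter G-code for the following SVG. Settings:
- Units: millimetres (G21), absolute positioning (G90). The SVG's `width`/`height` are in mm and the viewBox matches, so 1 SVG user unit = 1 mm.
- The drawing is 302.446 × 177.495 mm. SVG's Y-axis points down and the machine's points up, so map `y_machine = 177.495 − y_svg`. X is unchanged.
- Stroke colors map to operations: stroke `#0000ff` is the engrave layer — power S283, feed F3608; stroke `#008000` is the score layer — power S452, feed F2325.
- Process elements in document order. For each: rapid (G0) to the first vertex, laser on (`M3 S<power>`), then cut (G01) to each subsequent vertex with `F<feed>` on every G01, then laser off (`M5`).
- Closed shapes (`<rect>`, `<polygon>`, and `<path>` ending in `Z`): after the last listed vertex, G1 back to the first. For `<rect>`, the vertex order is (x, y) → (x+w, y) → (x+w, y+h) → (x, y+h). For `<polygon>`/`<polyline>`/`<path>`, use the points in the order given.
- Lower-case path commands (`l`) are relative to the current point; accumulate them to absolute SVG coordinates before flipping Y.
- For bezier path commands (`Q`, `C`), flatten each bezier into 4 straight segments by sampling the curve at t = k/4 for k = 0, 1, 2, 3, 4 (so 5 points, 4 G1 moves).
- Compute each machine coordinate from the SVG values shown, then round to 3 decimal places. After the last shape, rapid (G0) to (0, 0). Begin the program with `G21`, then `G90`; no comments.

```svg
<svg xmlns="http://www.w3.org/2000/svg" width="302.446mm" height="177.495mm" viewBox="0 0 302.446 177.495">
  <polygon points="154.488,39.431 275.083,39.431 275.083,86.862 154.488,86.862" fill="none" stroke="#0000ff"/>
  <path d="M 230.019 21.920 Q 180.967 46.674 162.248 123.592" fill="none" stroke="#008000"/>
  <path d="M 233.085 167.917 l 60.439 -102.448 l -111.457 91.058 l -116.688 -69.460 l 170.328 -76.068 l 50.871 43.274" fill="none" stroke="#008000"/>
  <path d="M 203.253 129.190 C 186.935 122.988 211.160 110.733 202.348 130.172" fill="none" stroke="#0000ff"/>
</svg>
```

G21
G90
G0 X154.488 Y138.064
M3 S283
G01 X275.083 Y138.064 F3608
G01 X275.083 Y90.633 F3608
G01 X154.488 Y90.633 F3608
G01 X154.488 Y138.064 F3608
M5
G0 X230.019 Y155.575
M3 S452
G01 X207.389 Y139.938 F2325
G01 X188.550 Y117.780 F2325
G01 X173.503 Y89.102 F2325
G01 X162.248 Y53.903 F2325
M5
G0 X233.085 Y9.578
M3 S452
G01 X293.524 Y112.026 F2325
G01 X182.067 Y20.968 F2325
G01 X65.379 Y90.428 F2325
G01 X235.707 Y166.496 F2325
G01 X286.578 Y123.222 F2325
M5
G0 X203.253 Y48.305
M3 S283
G01 X197.467 Y53.502 F3608
G01 X199.986 Y57.429 F3608
G01 X203.912 Y56.549 F3608
G01 X202.348 Y47.323 F3608
M5
G0 X0.000 Y0.000

Since the viewBox matches the mm dimensions, user units are millimetres directly. The only transform is the Y-flip y_m = 177.495 − y_svg.

Shape 1 is a rectangle drawn with `<polygon>`. Its stroke #0000ff means engrave at S283, F3608. After flipping Y the toolpath is (154.488,138.064) → (275.083,138.064) → (275.083,90.633) → (154.488,90.633) → (154.488,138.064), returning to the start.

Shape 2 is a quadratic bezier drawn with `<path>`. Its stroke #008000 means score at S452, F2325. After flipping Y the toolpath is (230.019,155.575) → (207.389,139.938) → (188.550,117.780) → (173.503,89.102) → (162.248,53.903).

Shape 3 is a open polyline drawn with `<path>`. Its stroke #008000 means score at S452, F2325. After flipping Y the toolpath is (233.085,9.578) → (293.524,112.026) → (182.067,20.968) → (65.379,90.428) → (235.707,166.496) → (286.578,123.222).

Shape 4 is a cubic bezier drawn with `<path>`. Its stroke #0000ff means engrave at S283, F3608. After flipping Y the toolpath is (203.253,48.305) → (197.467,53.502) → (199.986,57.429) → (203.912,56.549) → (202.348,47.323).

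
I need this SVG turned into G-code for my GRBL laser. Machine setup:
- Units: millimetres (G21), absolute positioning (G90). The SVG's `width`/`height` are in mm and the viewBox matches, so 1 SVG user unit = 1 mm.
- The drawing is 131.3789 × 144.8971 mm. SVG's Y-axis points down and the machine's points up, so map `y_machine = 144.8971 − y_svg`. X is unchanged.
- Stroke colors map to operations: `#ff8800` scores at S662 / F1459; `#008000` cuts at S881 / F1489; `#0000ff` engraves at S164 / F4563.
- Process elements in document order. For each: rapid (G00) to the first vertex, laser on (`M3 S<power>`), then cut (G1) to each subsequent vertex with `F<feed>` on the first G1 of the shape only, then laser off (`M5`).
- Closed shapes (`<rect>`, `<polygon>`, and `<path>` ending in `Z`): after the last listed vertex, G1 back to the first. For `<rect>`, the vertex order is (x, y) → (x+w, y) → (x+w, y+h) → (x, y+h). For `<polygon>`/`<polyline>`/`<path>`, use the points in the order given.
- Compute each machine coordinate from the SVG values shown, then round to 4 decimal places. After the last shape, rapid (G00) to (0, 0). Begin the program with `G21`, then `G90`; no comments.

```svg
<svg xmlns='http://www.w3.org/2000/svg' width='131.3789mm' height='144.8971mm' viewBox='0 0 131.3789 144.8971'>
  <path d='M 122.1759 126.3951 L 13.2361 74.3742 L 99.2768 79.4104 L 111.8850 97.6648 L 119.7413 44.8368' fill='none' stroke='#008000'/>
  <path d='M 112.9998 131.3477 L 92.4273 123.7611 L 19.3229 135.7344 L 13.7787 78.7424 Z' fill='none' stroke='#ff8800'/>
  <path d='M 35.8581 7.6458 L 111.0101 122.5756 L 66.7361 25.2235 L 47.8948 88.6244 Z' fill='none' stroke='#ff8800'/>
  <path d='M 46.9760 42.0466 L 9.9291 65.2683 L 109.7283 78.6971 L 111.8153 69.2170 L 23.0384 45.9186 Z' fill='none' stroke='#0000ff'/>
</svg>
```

Since the viewBox matches the mm dimensions, user units are millimetres directly. The only transform is the Y-flip y_m = 144.8971 − y_svg.

Shape 1 is a open polyline drawn with `<path>`. Its stroke #008000 means cut at S881, F1489. After flipping Y the toolpath is (122.1759,18.5020) → (13.2361,70.5229) → (99.2768,65.4867) → (111.8850,47.2323) → (119.7413,100.0603).

Shape 2 is a closed polygon drawn with `<path>`. Its stroke #ff8800 means score at S662, F1459. After flipping Y the toolpath is (112.9998,13.5494) → (92.4273,21.1360) → (19.3229,9.1627) → (13.7787,66.1547) → (112.9998,13.5494), returning to the start.

Shape 3 is a closed polygon drawn with `<path>`. Its stroke #ff8800 means score at S662, F1459. After flipping Y the toolpath is (35.8581,137.2513) → (111.0101,22.3215) → (66.7361,119.6736) → (47.8948,56.2727) → (35.8581,137.2513), returning to the start.

Shape 4 is a closed polygon drawn with `<path>`. Its stroke #0000ff means engrave at S164, F4563. After flipping Y the toolpath is (46.9760,102.8505) → (9.9291,79.6288) → (109.7283,66.2000) → (111.8153,75.6801) → (23.0384,98.9785) → (46.9760,102.8505), returning to the start.

G21
G90
G00 X122.1759 Y18.5020
M3 S881
G1 X13.2361 Y70.5229 F1489
G1 X99.2768 Y65.4867
G1 X111.8850 Y47.2323
G1 X119.7413 Y100.0603
M5
G00 X112.9998 Y13.5494
M3 S662
G1 X92.4273 Y21.1360 F1459
G1 X19.3229 Y9.1627
G1 X13.7787 Y66.1547
G1 X112.9998 Y13.5494
M5
G00 X35.8581 Y137.2513
M3 S662
G1 X111.0101 Y22.3215 F1459
G1 X66.7361 Y119.6736
G1 X47.8948 Y56.2727
G1 X35.8581 Y137.2513
M5
G00 X46.9760 Y102.8505
M3 S164
G1 X9.9291 Y79.6288 F4563
G1 X109.7283 Y66.2000
G1 X111.8153 Y75.6801
G1 X23.0384 Y98.9785
G1 X46.9760 Y102.8505
M5
G00 X0.0000 Y0.0000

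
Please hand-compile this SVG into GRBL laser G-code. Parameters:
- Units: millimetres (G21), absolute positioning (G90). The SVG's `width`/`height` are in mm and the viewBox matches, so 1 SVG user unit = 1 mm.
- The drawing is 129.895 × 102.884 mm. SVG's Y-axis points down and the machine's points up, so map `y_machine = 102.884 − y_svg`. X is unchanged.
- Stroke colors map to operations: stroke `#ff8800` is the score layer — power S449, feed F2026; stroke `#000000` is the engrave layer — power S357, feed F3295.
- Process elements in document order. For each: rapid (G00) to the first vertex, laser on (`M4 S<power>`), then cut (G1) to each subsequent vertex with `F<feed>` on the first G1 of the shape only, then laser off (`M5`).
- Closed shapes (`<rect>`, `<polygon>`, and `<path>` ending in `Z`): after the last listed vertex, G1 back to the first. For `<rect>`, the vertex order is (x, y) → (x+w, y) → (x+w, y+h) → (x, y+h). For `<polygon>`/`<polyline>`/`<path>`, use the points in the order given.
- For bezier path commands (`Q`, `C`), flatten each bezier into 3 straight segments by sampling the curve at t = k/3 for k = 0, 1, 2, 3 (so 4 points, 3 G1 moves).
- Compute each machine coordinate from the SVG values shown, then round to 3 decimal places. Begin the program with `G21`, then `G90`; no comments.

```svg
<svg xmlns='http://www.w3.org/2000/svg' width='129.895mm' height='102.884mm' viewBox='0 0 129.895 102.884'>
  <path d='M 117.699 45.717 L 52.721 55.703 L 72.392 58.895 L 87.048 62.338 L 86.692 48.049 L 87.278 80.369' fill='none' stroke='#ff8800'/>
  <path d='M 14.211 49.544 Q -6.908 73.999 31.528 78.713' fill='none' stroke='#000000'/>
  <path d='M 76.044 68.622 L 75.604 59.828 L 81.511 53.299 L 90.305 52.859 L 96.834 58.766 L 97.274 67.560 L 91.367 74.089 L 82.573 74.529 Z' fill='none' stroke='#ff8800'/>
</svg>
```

Since the viewBox matches the mm dimensions, user units are millimetres directly. The only transform is the Y-flip y_m = 102.884 − y_svg.

Shape 1 is a open polyline drawn with `<path>`. Its stroke #ff8800 means score at S449, F2026. After flipping Y the toolpath is (117.699,57.167) → (52.721,47.181) → (72.392,43.989) → (87.048,40.546) → (86.692,54.835) → (87.278,22.515).

Shape 2 is a quadratic bezier drawn with `<path>`. Its stroke #000000 means engrave at S357, F3295. After flipping Y the toolpath is (14.211,53.340) → (6.749,39.230) → (12.521,29.507) → (31.528,24.171).

Shape 3 is a regular polygon drawn with `<path>`. Its stroke #ff8800 means score at S449, F2026. After flipping Y the toolpath is (76.044,34.262) → (75.604,43.056) → (81.511,49.585) → (90.305,50.025) → (96.834,44.118) → (97.274,35.324) → (91.367,28.795) → (82.573,28.355) → (76.044,34.262), returning to the start.

G21
G90
G00 X117.699 Y57.167
M4 S449
G1 X52.721 Y47.181 F2026
G1 X72.392 Y43.989
G1 X87.048 Y40.546
G1 X86.692 Y54.835
G1 X87.278 Y22.515
M5
G00 X14.211 Y53.340
M4 S357
G1 X6.749 Y39.230 F3295
G1 X12.521 Y29.507
G1 X31.528 Y24.171
M5
G00 X76.044 Y34.262
M4 S449
G1 X75.604 Y43.056 F2026
G1 X81.511 Y49.585
G1 X90.305 Y50.025
G1 X96.834 Y44.118
G1 X97.274 Y35.324
G1 X91.367 Y28.795
G1 X82.573 Y28.355
G1 X76.044 Y34.262
M5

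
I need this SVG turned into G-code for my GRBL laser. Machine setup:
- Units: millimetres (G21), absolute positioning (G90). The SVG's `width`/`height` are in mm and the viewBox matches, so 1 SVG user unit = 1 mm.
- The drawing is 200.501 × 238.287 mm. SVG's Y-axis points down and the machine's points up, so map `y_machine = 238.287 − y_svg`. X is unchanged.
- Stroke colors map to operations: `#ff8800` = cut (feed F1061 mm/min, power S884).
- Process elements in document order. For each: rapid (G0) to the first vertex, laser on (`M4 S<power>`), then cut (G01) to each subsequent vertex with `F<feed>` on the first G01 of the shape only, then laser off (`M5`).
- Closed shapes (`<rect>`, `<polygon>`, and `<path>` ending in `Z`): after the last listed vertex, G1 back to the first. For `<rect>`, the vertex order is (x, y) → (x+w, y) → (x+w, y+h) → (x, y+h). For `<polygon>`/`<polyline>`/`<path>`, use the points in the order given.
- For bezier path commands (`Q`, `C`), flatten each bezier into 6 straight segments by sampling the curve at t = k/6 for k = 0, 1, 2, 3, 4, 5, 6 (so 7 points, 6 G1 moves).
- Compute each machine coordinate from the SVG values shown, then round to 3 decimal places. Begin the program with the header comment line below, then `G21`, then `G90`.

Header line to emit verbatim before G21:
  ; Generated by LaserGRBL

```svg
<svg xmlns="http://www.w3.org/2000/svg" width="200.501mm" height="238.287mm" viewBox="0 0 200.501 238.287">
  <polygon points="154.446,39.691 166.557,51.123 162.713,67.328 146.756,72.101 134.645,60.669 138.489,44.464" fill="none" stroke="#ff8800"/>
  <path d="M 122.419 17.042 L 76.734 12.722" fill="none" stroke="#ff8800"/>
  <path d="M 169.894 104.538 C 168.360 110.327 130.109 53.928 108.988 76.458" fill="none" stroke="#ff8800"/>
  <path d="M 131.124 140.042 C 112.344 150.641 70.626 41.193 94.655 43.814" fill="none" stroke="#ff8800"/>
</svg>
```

viewBox `0 0 200.501 238.287` with mm width/height → 1 unit = 1 mm. Flip: y_m = 238.287 − y_svg.

**Shape 1** — `<polygon>` regular polygon, stroke `#ff8800` → cut (S884, F1061). Machine vertices: (154.446,198.596) → (166.557,187.164) → (162.713,170.959) → (146.756,166.186) → (134.645,177.618) → (138.489,193.823) → (154.446,198.596). Closed: final G1 returns to the first vertex.

**Shape 2** — `<path>` line segment, stroke `#ff8800` → cut (S884, F1061). Machine vertices: (122.419,221.245) → (76.734,225.565). Open path.

**Shape 3** — `<path>` cubic bezier, stroke `#ff8800` → cut (S884, F1061). Control points (SVG): P0=(169.894,104.538), P1=(168.360,110.327), P2=(130.109,53.928), P3=(108.988,76.458); sampled at t=k/6. Machine vertices: (169.894,133.749) → (166.317,135.384) → (158.115,143.463) → (146.786,154.067) → (133.825,163.276) → (120.727,167.170) → (108.988,161.829). Open path.

**Shape 4** — `<path>` cubic bezier, stroke `#ff8800` → cut (S884, F1061). Control points (SVG): P0=(131.124,140.042), P1=(112.344,150.641), P2=(70.626,41.193), P3=(94.655,43.814); sampled at t=k/6. Machine vertices: (131.124,98.245) → (120.233,101.875) → (107.983,119.065) → (96.836,143.367) → (89.257,168.335) → (87.709,187.519) → (94.655,194.473). Open path.

; Generated by LaserGRBL
G21
G90
G0 X154.446 Y198.596
M4 S884
G01 X166.557 Y187.164 F1061
G01 X162.713 Y170.959
G01 X146.756 Y166.186
G01 X134.645 Y177.618
G01 X138.489 Y193.823
G01 X154.446 Y198.596
M5
G0 X122.419 Y221.245
M4 S884
G01 X76.734 Y225.565 F1061
M5
G0 X169.894 Y133.749
M4 S884
G01 X166.317 Y135.384 F1061
G01 X158.115 Y143.463
G01 X146.786 Y154.067
G01 X133.825 Y163.276
G01 X120.727 Y167.170
G01 X108.988 Y161.829
M5
G0 X131.124 Y98.245
M4 S884
G01 X120.233 Y101.875 F1061
G01 X107.983 Y119.065
G01 X96.836 Y143.367
G01 X89.257 Y168.335
G01 X87.709 Y187.519
G01 X94.655 Y194.473
M5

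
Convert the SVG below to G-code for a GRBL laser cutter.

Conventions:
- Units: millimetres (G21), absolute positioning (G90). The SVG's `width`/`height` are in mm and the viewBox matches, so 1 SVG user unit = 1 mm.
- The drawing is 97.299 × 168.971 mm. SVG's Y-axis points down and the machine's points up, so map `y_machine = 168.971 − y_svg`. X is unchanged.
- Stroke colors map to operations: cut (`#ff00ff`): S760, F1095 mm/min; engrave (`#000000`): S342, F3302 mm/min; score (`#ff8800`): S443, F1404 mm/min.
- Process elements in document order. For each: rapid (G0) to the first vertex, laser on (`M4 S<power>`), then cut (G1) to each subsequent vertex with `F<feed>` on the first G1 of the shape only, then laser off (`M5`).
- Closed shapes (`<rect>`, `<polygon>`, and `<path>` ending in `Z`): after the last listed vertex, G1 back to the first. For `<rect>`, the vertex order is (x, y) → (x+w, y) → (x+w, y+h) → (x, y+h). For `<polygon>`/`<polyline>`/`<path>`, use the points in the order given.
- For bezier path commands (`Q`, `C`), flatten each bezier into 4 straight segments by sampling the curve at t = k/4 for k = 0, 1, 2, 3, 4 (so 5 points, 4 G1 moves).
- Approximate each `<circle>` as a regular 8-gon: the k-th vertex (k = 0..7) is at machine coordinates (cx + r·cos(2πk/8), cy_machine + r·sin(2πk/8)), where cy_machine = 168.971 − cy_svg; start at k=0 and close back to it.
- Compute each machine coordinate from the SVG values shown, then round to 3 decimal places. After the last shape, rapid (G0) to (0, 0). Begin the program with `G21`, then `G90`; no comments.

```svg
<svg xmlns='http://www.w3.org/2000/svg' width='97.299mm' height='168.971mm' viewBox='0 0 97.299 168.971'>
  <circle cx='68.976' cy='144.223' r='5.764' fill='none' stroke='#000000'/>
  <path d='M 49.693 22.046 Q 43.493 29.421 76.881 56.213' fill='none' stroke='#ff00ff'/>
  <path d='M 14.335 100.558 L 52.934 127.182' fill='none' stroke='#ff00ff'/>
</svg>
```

Since the viewBox matches the mm dimensions, user units are millimetres directly. The only transform is the Y-flip y_m = 168.971 − y_svg.

Shape 1 is a circle drawn with `<circle>`. Its stroke #000000 means engrave at S342, F3302. After flipping Y the toolpath is (74.740,24.748) → (73.052,28.824) → (68.976,30.512) → (64.900,28.824) → (63.212,24.748) → (64.900,20.672) → (68.976,18.984) → (73.052,20.672) → (74.740,24.748), returning to the start.

Shape 2 is a quadratic bezier drawn with `<path>`. Its stroke #ff00ff means cut at S760, F1095. After flipping Y the toolpath is (49.693,146.925) → (49.067,142.024) → (53.390,134.696) → (62.661,124.940) → (76.881,112.758).

Shape 3 is a line segment drawn with `<path>`. Its stroke #ff00ff means cut at S760, F1095. After flipping Y the toolpath is (14.335,68.413) → (52.934,41.789).

G21
G90
G0 X74.740 Y24.748
M4 S342
G1 X73.052 Y28.824 F3302
G1 X68.976 Y30.512
G1 X64.900 Y28.824
G1 X63.212 Y24.748
G1 X64.900 Y20.672
G1 X68.976 Y18.984
G1 X73.052 Y20.672
G1 X74.740 Y24.748
M5
G0 X49.693 Y146.925
M4 S760
G1 X49.067 Y142.024 F1095
G1 X53.390 Y134.696
G1 X62.661 Y124.940
G1 X76.881 Y112.758
M5
G0 X14.335 Y68.413
M4 S760
G1 X52.934 Y41.789 F1095
M5
G0 X0.000 Y0.000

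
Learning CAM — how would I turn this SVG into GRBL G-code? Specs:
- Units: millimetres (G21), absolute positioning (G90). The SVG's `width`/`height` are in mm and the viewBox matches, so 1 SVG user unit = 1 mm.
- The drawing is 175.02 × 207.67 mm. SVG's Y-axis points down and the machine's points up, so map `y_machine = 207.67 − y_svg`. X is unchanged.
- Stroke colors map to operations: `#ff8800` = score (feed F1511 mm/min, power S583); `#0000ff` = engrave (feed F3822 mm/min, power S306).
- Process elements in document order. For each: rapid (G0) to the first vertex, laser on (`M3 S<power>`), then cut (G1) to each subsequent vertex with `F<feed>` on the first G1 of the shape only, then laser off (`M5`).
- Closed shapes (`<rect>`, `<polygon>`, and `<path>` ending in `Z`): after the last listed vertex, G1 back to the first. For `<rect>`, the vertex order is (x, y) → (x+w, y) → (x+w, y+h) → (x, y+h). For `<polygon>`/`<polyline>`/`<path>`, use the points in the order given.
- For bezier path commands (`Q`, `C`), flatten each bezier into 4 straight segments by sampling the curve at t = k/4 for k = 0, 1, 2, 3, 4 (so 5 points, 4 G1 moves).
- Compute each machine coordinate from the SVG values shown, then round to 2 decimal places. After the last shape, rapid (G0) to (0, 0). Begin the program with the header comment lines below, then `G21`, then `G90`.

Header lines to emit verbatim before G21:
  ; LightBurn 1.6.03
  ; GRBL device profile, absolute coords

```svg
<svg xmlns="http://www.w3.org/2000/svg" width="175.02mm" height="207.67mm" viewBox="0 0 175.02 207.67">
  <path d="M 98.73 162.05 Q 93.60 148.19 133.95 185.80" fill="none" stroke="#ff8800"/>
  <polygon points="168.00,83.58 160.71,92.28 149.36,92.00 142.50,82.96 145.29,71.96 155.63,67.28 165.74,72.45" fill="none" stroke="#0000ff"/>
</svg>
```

1 u = 1 mm; y_m = 207.67 − y.

[1] `<path>` quadratic bezier, #ff8800→score S583 F1511: (98.73,45.62) → (99.01,49.33) → (104.97,46.61) → (116.62,37.46) → (133.95,21.87)

[2] `<polygon>` regular polygon, #0000ff→engrave S306 F3822: (168.00,124.09) → (160.71,115.39) → (149.36,115.67) → (142.50,124.71) → (145.29,135.71) → (155.63,140.39) → (165.74,135.22) → (168.00,124.09) (closed)

; LightBurn 1.6.03
; GRBL device profile, absolute coords
G21
G90
G0 X98.73 Y45.62
M3 S583
G1 X99.01 Y49.33 F1511
G1 X104.97 Y46.61
G1 X116.62 Y37.46
G1 X133.95 Y21.87
M5
G0 X168.00 Y124.09
M3 S306
G1 X160.71 Y115.39 F3822
G1 X149.36 Y115.67
G1 X142.50 Y124.71
G1 X145.29 Y135.71
G1 X155.63 Y140.39
G1 X165.74 Y135.22
G1 X168.00 Y124.09
M5
G0 X0.00 Y0.00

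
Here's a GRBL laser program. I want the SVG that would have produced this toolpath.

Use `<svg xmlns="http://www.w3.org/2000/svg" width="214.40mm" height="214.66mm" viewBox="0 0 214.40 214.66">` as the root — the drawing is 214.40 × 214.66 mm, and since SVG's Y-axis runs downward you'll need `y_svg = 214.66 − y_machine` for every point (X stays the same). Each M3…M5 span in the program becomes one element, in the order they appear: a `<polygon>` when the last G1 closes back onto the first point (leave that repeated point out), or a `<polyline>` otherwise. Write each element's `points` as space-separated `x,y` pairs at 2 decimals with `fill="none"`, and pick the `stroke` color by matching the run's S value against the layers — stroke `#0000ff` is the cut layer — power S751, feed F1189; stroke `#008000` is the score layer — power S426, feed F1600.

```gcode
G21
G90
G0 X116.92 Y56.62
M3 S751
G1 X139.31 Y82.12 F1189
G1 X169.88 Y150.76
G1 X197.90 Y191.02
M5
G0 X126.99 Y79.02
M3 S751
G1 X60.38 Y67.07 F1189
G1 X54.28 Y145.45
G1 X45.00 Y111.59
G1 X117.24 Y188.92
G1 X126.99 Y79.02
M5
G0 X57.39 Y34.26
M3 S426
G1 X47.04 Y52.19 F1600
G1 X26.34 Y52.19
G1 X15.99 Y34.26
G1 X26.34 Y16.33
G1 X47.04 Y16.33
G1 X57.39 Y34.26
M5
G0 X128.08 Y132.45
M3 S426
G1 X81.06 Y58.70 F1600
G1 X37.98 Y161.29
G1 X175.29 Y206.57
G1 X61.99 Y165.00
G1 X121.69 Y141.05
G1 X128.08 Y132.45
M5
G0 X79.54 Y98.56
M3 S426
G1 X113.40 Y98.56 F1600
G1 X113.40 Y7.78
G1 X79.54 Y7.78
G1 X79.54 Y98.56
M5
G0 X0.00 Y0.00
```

y_svg = 214.66 − y_m.

[1] S751→`#0000ff` (cut); open run; points: 116.92,158.04 139.31,132.54 169.88,63.90 197.90,23.64

[2] S751→`#0000ff` (cut); closed run; points: 126.99,135.64 60.38,147.59 54.28,69.21 45.00,103.07 117.24,25.74

[3] S426→`#008000` (score); closed run; points: 57.39,180.40 47.04,162.47 26.34,162.47 15.99,180.40 26.34,198.33 47.04,198.33

[4] S426→`#008000` (score); closed run; points: 128.08,82.21 81.06,155.96 37.98,53.37 175.29,8.09 61.99,49.66 121.69,73.61

[5] S426→`#008000` (score); closed run; points: 79.54,116.10 113.40,116.10 113.40,206.88 79.54,206.88

<svg xmlns="http://www.w3.org/2000/svg" width="214.40mm" height="214.66mm" viewBox="0 0 214.40 214.66">
  <polyline points="116.92,158.04 139.31,132.54 169.88,63.90 197.90,23.64" fill="none" stroke="#0000ff"/>
  <polygon points="126.99,135.64 60.38,147.59 54.28,69.21 45.00,103.07 117.24,25.74" fill="none" stroke="#0000ff"/>
  <polygon points="57.39,180.40 47.04,162.47 26.34,162.47 15.99,180.40 26.34,198.33 47.04,198.33" fill="none" stroke="#008000"/>
  <polygon points="128.08,82.21 81.06,155.96 37.98,53.37 175.29,8.09 61.99,49.66 121.69,73.61" fill="none" stroke="#008000"/>
  <polygon points="79.54,116.10 113.40,116.10 113.40,206.88 79.54,206.88" fill="none" stroke="#008000"/>
</svg>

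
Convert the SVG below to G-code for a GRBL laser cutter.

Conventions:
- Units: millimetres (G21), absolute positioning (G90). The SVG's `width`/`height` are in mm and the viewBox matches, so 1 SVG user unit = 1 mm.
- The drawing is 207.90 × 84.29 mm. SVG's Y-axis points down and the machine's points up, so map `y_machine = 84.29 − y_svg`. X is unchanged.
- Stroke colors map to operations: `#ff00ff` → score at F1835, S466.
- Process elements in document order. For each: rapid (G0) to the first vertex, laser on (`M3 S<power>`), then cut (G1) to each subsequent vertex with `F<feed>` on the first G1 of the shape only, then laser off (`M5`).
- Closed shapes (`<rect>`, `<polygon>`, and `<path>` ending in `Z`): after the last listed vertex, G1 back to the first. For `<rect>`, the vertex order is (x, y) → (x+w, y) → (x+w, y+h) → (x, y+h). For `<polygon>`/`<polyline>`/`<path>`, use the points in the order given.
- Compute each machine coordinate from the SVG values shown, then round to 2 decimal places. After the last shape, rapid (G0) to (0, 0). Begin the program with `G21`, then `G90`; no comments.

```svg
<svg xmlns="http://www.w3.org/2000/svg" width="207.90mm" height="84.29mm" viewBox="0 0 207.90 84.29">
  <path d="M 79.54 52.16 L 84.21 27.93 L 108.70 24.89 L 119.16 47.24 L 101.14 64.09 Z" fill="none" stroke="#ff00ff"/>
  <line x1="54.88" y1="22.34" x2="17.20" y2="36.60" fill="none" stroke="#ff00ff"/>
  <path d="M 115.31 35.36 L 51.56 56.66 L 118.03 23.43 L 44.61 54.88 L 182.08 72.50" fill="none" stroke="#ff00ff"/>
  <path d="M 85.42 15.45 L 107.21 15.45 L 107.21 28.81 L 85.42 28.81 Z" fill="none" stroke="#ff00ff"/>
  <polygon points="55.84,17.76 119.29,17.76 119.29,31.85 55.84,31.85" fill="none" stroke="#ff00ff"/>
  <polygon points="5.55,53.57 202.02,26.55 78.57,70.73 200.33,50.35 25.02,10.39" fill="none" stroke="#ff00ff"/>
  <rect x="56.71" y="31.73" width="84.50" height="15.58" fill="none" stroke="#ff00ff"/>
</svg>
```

G21
G90
G0 X79.54 Y32.13
M3 S466
G1 X84.21 Y56.36 F1835
G1 X108.70 Y59.40
G1 X119.16 Y37.05
G1 X101.14 Y20.20
G1 X79.54 Y32.13
M5
G0 X54.88 Y61.95
M3 S466
G1 X17.20 Y47.69 F1835
M5
G0 X115.31 Y48.93
M3 S466
G1 X51.56 Y27.63 F1835
G1 X118.03 Y60.86
G1 X44.61 Y29.41
G1 X182.08 Y11.79
M5
G0 X85.42 Y68.84
M3 S466
G1 X107.21 Y68.84 F1835
G1 X107.21 Y55.48
G1 X85.42 Y55.48
G1 X85.42 Y68.84
M5
G0 X55.84 Y66.53
M3 S466
G1 X119.29 Y66.53 F1835
G1 X119.29 Y52.44
G1 X55.84 Y52.44
G1 X55.84 Y66.53
M5
G0 X5.55 Y30.72
M3 S466
G1 X202.02 Y57.74 F1835
G1 X78.57 Y13.56
G1 X200.33 Y33.94
G1 X25.02 Y73.90
G1 X5.55 Y30.72
M5
G0 X56.71 Y52.56
M3 S466
G1 X141.21 Y52.56 F1835
G1 X141.21 Y36.98
G1 X56.71 Y36.98
G1 X56.71 Y52.56
M5
G0 X0.00 Y0.00

Since the viewBox matches the mm dimensions, user units are millimetres directly. The only transform is the Y-flip y_m = 84.29 − y_svg.

Shape 1 is a regular polygon drawn with `<path>`. Its stroke #ff00ff means score at S466, F1835. After flipping Y the toolpath is (79.54,32.13) → (84.21,56.36) → (108.70,59.40) → (119.16,37.05) → (101.14,20.20) → (79.54,32.13), returning to the start.

Shape 2 is a line segment drawn with `<line>`. Its stroke #ff00ff means score at S466, F1835. After flipping Y the toolpath is (54.88,61.95) → (17.20,47.69).

Shape 3 is a open polyline drawn with `<path>`. Its stroke #ff00ff means score at S466, F1835. After flipping Y the toolpath is (115.31,48.93) → (51.56,27.63) → (118.03,60.86) → (44.61,29.41) → (182.08,11.79).

Shape 4 is a rectangle drawn with `<path>`. Its stroke #ff00ff means score at S466, F1835. After flipping Y the toolpath is (85.42,68.84) → (107.21,68.84) → (107.21,55.48) → (85.42,55.48) → (85.42,68.84), returning to the start.

Shape 5 is a rectangle drawn with `<polygon>`. Its stroke #ff00ff means score at S466, F1835. After flipping Y the toolpath is (55.84,66.53) → (119.29,66.53) → (119.29,52.44) → (55.84,52.44) → (55.84,66.53), returning to the start.

Shape 6 is a closed polygon drawn with `<polygon>`. Its stroke #ff00ff means score at S466, F1835. After flipping Y the toolpath is (5.55,30.72) → (202.02,57.74) → (78.57,13.56) → (200.33,33.94) → (25.02,73.90) → (5.55,30.72), returning to the start.

Shape 7 is a rectangle drawn with `<rect>`. Its stroke #ff00ff means score at S466, F1835. After flipping Y the toolpath is (56.71,52.56) → (141.21,52.56) → (141.21,36.98) → (56.71,36.98) → (56.71,52.56), returning to the start.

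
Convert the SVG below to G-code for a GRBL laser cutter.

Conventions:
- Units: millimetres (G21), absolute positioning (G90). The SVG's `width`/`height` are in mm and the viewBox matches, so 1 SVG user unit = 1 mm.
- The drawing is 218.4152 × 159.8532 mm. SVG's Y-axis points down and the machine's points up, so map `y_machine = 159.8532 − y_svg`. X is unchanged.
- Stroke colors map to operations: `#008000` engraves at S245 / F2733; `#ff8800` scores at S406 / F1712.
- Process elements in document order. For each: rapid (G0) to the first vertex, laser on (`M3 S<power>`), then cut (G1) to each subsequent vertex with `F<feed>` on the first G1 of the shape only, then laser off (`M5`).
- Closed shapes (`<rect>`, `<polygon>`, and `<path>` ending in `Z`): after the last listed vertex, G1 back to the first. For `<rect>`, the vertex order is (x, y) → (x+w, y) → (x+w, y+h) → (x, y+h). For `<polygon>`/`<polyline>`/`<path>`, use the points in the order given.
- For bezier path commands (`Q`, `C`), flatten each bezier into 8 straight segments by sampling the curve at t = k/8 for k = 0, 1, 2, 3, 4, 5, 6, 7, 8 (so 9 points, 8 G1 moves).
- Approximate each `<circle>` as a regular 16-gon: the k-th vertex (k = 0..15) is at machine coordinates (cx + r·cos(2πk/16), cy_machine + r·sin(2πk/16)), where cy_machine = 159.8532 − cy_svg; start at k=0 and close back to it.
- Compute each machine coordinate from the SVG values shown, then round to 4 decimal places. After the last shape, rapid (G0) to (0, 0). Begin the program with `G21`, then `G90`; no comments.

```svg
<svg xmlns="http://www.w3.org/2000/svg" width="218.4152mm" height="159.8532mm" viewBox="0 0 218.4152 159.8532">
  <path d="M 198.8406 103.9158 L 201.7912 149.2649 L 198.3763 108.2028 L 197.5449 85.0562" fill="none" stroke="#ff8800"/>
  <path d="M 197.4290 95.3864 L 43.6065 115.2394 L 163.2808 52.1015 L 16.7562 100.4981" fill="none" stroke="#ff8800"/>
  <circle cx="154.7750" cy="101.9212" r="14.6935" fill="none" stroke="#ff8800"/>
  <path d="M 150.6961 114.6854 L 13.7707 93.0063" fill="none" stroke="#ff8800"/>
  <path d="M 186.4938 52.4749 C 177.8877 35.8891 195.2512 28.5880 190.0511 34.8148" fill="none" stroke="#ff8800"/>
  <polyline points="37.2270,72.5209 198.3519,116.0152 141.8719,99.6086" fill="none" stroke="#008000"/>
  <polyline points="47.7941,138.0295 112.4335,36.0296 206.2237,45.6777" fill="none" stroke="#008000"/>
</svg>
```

Since the viewBox matches the mm dimensions, user units are millimetres directly. The only transform is the Y-flip y_m = 159.8532 − y_svg.

Shape 1 is a open polyline drawn with `<path>`. Its stroke #ff8800 means score at S406, F1712. After flipping Y the toolpath is (198.8406,55.9374) → (201.7912,10.5883) → (198.3763,51.6504) → (197.5449,74.7970).

Shape 2 is a open polyline drawn with `<path>`. Its stroke #ff8800 means score at S406, F1712. After flipping Y the toolpath is (197.4290,64.4668) → (43.6065,44.6138) → (163.2808,107.7517) → (16.7562,59.3551).

Shape 3 is a circle drawn with `<circle>`. Its stroke #ff8800 means score at S406, F1712. After flipping Y the toolpath is (169.4685,57.9320) → (168.3500,63.5550) → (165.1649,68.3219) → (160.3980,71.5070) → (154.7750,72.6255) → (149.1520,71.5070) → (144.3851,68.3219) → (141.2000,63.5550) → (140.0815,57.9320) → (141.2000,52.3090) → (144.3851,47.5421) → (149.1520,44.3570) → (154.7750,43.2385) → (160.3980,44.3570) → (165.1649,47.5421) → (168.3500,52.3090) → (169.4685,57.9320), returning to the start.

Shape 4 is a line segment drawn with `<path>`. Its stroke #ff8800 means score at S406, F1712. After flipping Y the toolpath is (150.6961,45.1678) → (13.7707,66.8469).

Shape 5 is a cubic bezier drawn with `<path>`. Its stroke #ff8800 means score at S406, F1712. After flipping Y the toolpath is (186.4938,107.3783) → (184.3890,113.1545) → (184.1502,118.0105) → (185.2085,121.8966) → (186.9952,124.7631) → (188.9416,126.5602) → (190.4788,127.2383) → (191.0383,126.7476) → (190.0511,125.0384).

Shape 6 is a open polyline drawn with `<polyline>`. Its stroke #008000 means engrave at S245, F2733. After flipping Y the toolpath is (37.2270,87.3323) → (198.3519,43.8380) → (141.8719,60.2446).

Shape 7 is a open polyline drawn with `<polyline>`. Its stroke #008000 means engrave at S245, F2733. After flipping Y the toolpath is (47.7941,21.8237) → (112.4335,123.8236) → (206.2237,114.1755).

G21
G90
G0 X198.8406 Y55.9374
M3 S406
G1 X201.7912 Y10.5883 F1712
G1 X198.3763 Y51.6504
G1 X197.5449 Y74.7970
M5
G0 X197.4290 Y64.4668
M3 S406
G1 X43.6065 Y44.6138 F1712
G1 X163.2808 Y107.7517
G1 X16.7562 Y59.3551
M5
G0 X169.4685 Y57.9320
M3 S406
G1 X168.3500 Y63.5550 F1712
G1 X165.1649 Y68.3219
G1 X160.3980 Y71.5070
G1 X154.7750 Y72.6255
G1 X149.1520 Y71.5070
G1 X144.3851 Y68.3219
G1 X141.2000 Y63.5550
G1 X140.0815 Y57.9320
G1 X141.2000 Y52.3090
G1 X144.3851 Y47.5421
G1 X149.1520 Y44.3570
G1 X154.7750 Y43.2385
G1 X160.3980 Y44.3570
G1 X165.1649 Y47.5421
G1 X168.3500 Y52.3090
G1 X169.4685 Y57.9320
M5
G0 X150.6961 Y45.1678
M3 S406
G1 X13.7707 Y66.8469 F1712
M5
G0 X186.4938 Y107.3783
M3 S406
G1 X184.3890 Y113.1545 F1712
G1 X184.1502 Y118.0105
G1 X185.2085 Y121.8966
G1 X186.9952 Y124.7631
G1 X188.9416 Y126.5602
G1 X190.4788 Y127.2383
G1 X191.0383 Y126.7476
G1 X190.0511 Y125.0384
M5
G0 X37.2270 Y87.3323
M3 S245
G1 X198.3519 Y43.8380 F2733
G1 X141.8719 Y60.2446
M5
G0 X47.7941 Y21.8237
M3 S245
G1 X112.4335 Y123.8236 F2733
G1 X206.2237 Y114.1755
M5
G0 X0.0000 Y0.0000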